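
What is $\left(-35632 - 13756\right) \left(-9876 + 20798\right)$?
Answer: $-539415736$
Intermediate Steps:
$\left(-35632 - 13756\right) \left(-9876 + 20798\right) = \left(-49388\right) 10922 = -539415736$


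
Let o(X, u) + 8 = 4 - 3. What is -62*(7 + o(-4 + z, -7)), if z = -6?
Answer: 0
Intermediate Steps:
o(X, u) = -7 (o(X, u) = -8 + (4 - 3) = -8 + 1 = -7)
-62*(7 + o(-4 + z, -7)) = -62*(7 - 7) = -62*0 = 0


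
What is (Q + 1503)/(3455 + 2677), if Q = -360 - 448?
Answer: 695/6132 ≈ 0.11334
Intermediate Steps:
Q = -808
(Q + 1503)/(3455 + 2677) = (-808 + 1503)/(3455 + 2677) = 695/6132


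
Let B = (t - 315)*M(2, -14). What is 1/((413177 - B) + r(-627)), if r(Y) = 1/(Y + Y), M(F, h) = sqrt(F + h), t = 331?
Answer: 649727442078/268452439648107001 + 50320512*I*sqrt(3)/268452439648107001 ≈ 2.4203e-6 + 3.2467e-10*I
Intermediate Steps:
B = 32*I*sqrt(3) (B = (331 - 315)*sqrt(2 - 14) = 16*sqrt(-12) = 16*(2*I*sqrt(3)) = 32*I*sqrt(3) ≈ 55.426*I)
r(Y) = 1/(2*Y)
1/((413177 - B) + r(-627)) = 1/((413177 - 32*I*sqrt(3)) + (1/2)/(-627)) = 1/((413177 - 32*I*sqrt(3)) + (1/2)*(-1/627)) = 1/((413177 - 32*I*sqrt(3)) - 1/1254) = 1/(518123957/1254 - 32*I*sqrt(3))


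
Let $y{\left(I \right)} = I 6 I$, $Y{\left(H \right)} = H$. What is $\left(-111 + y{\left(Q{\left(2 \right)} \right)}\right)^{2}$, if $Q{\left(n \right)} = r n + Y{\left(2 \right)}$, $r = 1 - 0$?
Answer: $225$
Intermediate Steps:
$r = 1$ ($r = 1 + 0 = 1$)
$Q{\left(n \right)} = 2 + n$ ($Q{\left(n \right)} = 1 n + 2 = n + 2 = 2 + n$)
$y{\left(I \right)} = 6 I^{2}$ ($y{\left(I \right)} = 6 I I = 6 I^{2}$)
$\left(-111 + y{\left(Q{\left(2 \right)} \right)}\right)^{2} = \left(-111 + 6 \left(2 + 2\right)^{2}\right)^{2} = \left(-111 + 6 \cdot 4^{2}\right)^{2} = \left(-111 + 6 \cdot 16\right)^{2} = \left(-111 + 96\right)^{2} = \left(-15\right)^{2} = 225$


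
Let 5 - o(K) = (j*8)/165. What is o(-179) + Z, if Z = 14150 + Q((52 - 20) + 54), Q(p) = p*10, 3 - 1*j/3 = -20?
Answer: 825641/55 ≈ 15012.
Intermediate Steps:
j = 69 (j = 9 - 3*(-20) = 9 + 60 = 69)
Q(p) = 10*p
Z = 15010 (Z = 14150 + 10*((52 - 20) + 54) = 14150 + 10*(32 + 54) = 14150 + 10*86 = 14150 + 860 = 15010)
o(K) = 91/55 (o(K) = 5 - 69*8/165 = 5 - 552/165 = 5 - 1*184/55 = 5 - 184/55 = 91/55)
o(-179) + Z = 91/55 + 15010 = 825641/55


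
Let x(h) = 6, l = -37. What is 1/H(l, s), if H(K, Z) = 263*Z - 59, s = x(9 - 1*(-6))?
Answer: 1/1519 ≈ 0.00065833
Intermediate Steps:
s = 6
H(K, Z) = -59 + 263*Z
1/H(l, s) = 1/(-59 + 263*6) = 1/(-59 + 1578) = 1/1519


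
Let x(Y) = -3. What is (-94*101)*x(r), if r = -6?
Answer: 28482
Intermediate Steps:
(-94*101)*x(r) = -94*101*(-3) = -9494*(-3) = 28482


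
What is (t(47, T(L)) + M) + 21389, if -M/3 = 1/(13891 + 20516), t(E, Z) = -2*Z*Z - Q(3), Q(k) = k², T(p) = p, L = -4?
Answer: 244840211/11469 ≈ 21348.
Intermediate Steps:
t(E, Z) = -9 - 2*Z² (t(E, Z) = -2*Z*Z - 1*3² = -2*Z² - 1*9 = -2*Z² - 9 = -9 - 2*Z²)
M = -1/11469 (M = -3/(13891 + 20516) = -3/34407 = -3*1/34407 = -1/11469 ≈ -8.7192e-5)
(t(47, T(L)) + M) + 21389 = ((-9 - 2*(-4)²) - 1/11469) + 21389 = ((-9 - 2*16) - 1/11469) + 21389 = ((-9 - 32) - 1/11469) + 21389 = (-41 - 1/11469) + 21389 = -470230/11469 + 21389 = 244840211/11469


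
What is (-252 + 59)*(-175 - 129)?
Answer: 58672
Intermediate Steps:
(-252 + 59)*(-175 - 129) = -193*(-304) = 58672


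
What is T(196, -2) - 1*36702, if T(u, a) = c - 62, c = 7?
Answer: -36757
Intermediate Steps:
T(u, a) = -55 (T(u, a) = 7 - 62 = -55)
T(196, -2) - 1*36702 = -55 - 1*36702 = -55 - 36702 = -36757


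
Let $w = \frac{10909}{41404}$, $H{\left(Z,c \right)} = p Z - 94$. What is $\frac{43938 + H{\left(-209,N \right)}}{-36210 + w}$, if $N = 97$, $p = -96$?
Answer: $- \frac{2646046832}{1499227931} \approx -1.7649$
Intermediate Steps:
$H{\left(Z,c \right)} = -94 - 96 Z$ ($H{\left(Z,c \right)} = - 96 Z - 94 = -94 - 96 Z$)
$w = \frac{10909}{41404}$ ($w = 10909 \cdot \frac{1}{41404} = \frac{10909}{41404} \approx 0.26348$)
$\frac{43938 + H{\left(-209,N \right)}}{-36210 + w} = \frac{43938 - -19970}{-36210 + \frac{10909}{41404}} = \frac{43938 + \left(-94 + 20064\right)}{- \frac{1499227931}{41404}} = \left(43938 + 19970\right) \left(- \frac{41404}{1499227931}\right) = 63908 \left(- \frac{41404}{1499227931}\right) = - \frac{2646046832}{1499227931}$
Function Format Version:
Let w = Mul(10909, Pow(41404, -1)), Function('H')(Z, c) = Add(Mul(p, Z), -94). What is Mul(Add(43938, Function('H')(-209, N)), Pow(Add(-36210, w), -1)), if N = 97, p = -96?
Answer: Rational(-2646046832, 1499227931) ≈ -1.7649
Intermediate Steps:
Function('H')(Z, c) = Add(-94, Mul(-96, Z)) (Function('H')(Z, c) = Add(Mul(-96, Z), -94) = Add(-94, Mul(-96, Z)))
w = Rational(10909, 41404) (w = Mul(10909, Rational(1, 41404)) = Rational(10909, 41404) ≈ 0.26348)
Mul(Add(43938, Function('H')(-209, N)), Pow(Add(-36210, w), -1)) = Mul(Add(43938, Add(-94, Mul(-96, -209))), Pow(Add(-36210, Rational(10909, 41404)), -1)) = Mul(Add(43938, Add(-94, 20064)), Pow(Rational(-1499227931, 41404), -1)) = Mul(Add(43938, 19970), Rational(-41404, 1499227931)) = Mul(63908, Rational(-41404, 1499227931)) = Rational(-2646046832, 1499227931)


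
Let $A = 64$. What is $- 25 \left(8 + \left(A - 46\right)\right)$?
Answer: $-650$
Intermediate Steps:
$- 25 \left(8 + \left(A - 46\right)\right) = - 25 \left(8 + \left(64 - 46\right)\right) = - 25 \left(8 + 18\right) = \left(-25\right) 26 = -650$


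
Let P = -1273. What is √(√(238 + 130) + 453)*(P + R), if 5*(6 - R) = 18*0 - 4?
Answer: -6331*√(453 + 4*√23)/5 ≈ -27514.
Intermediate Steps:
R = 34/5 (R = 6 - (18*0 - 4)/5 = 6 - (0 - 4)/5 = 6 - ⅕*(-4) = 6 + ⅘ = 34/5 ≈ 6.8000)
√(√(238 + 130) + 453)*(P + R) = √(√(238 + 130) + 453)*(-1273 + 34/5) = √(√368 + 453)*(-6331/5) = √(4*√23 + 453)*(-6331/5) = √(453 + 4*√23)*(-6331/5) = -6331*√(453 + 4*√23)/5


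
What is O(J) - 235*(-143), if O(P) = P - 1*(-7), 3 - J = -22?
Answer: 33637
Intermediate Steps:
J = 25 (J = 3 - 1*(-22) = 3 + 22 = 25)
O(P) = 7 + P (O(P) = P + 7 = 7 + P)
O(J) - 235*(-143) = (7 + 25) - 235*(-143) = 32 + 33605 = 33637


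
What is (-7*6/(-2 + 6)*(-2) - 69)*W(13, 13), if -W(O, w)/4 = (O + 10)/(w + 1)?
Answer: 2208/7 ≈ 315.43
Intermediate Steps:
W(O, w) = -4*(10 + O)/(1 + w) (W(O, w) = -4*(O + 10)/(w + 1) = -4*(10 + O)/(1 + w))
(-7*6/(-2 + 6)*(-2) - 69)*W(13, 13) = (-7*6/(-2 + 6)*(-2) - 69)*(4*(-10 - 1*13)/(1 + 13)) = (-7*6/4*(-2) - 69)*(4*(-10 - 13)/14) = (-7*6*(¼)*(-2) - 69)*(4*(1/14)*(-23)) = (-21*(-2)/2 - 69)*(-46/7) = (-7*(-3) - 69)*(-46/7) = (21 - 69)*(-46/7) = -48*(-46/7) = 2208/7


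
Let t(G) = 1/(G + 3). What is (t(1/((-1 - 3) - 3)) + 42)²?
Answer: 717409/400 ≈ 1793.5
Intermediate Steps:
t(G) = 1/(3 + G)
(t(1/((-1 - 3) - 3)) + 42)² = (1/(3 + 1/((-1 - 3) - 3)) + 42)² = (1/(3 + 1/(-4 - 3)) + 42)² = (1/(3 + 1/(-7)) + 42)² = (1/(3 - ⅐) + 42)² = (1/(20/7) + 42)² = (7/20 + 42)² = (847/20)² = 717409/400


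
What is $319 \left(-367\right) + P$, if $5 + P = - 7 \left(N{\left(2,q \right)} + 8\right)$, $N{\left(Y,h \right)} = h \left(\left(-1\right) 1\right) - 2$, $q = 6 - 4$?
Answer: $-117106$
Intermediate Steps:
$q = 2$ ($q = 6 - 4 = 2$)
$N{\left(Y,h \right)} = -2 - h$ ($N{\left(Y,h \right)} = h \left(-1\right) - 2 = - h - 2 = -2 - h$)
$P = -33$ ($P = -5 - 7 \left(\left(-2 - 2\right) + 8\right) = -5 - 7 \left(-4 + 8\right) = -5 - 28 = -33$)
$319 \left(-367\right) + P = 319 \left(-367\right) - 33 = -117073 - 33 = -117106$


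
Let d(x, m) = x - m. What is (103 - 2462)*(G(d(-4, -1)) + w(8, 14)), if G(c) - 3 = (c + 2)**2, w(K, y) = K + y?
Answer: -61334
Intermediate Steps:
G(c) = 3 + (2 + c)**2 (G(c) = 3 + (c + 2)**2 = 3 + (2 + c)**2)
(103 - 2462)*(G(d(-4, -1)) + w(8, 14)) = (103 - 2462)*((3 + (2 + (-4 - 1*(-1)))**2) + (8 + 14)) = -2359*((3 + (2 + (-4 + 1))**2) + 22) = -2359*((3 + (2 - 3)**2) + 22) = -2359*((3 + (-1)**2) + 22) = -2359*((3 + 1) + 22) = -2359*(4 + 22) = -2359*26 = -61334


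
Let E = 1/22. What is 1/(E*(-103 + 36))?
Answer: -22/67 ≈ -0.32836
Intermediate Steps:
E = 1/22 ≈ 0.045455
1/(E*(-103 + 36)) = 1/((-103 + 36)/22) = 1/((1/22)*(-67)) = 1/(-67/22) = -22/67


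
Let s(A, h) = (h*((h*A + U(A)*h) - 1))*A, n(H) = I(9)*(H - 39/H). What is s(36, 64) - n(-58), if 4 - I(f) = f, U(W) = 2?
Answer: 324842767/58 ≈ 5.6007e+6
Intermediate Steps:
I(f) = 4 - f
n(H) = -5*H + 195/H (n(H) = (4 - 1*9)*(H - 39/H) = (4 - 9)*(H - 39/H) = -5*(H - 39/H) = -5*H + 195/H)
s(A, h) = A*h*(-1 + 2*h + A*h) (s(A, h) = (h*((h*A + 2*h) - 1))*A = (h*((A*h + 2*h) - 1))*A = (h*((2*h + A*h) - 1))*A = (h*(-1 + 2*h + A*h))*A = A*h*(-1 + 2*h + A*h))
s(36, 64) - n(-58) = 36*64*(-1 + 2*64 + 36*64) - (-5*(-58) + 195/(-58)) = 36*64*(-1 + 128 + 2304) - (290 + 195*(-1/58)) = 36*64*2431 - (290 - 195/58) = 5601024 - 1*16625/58 = 5601024 - 16625/58 = 324842767/58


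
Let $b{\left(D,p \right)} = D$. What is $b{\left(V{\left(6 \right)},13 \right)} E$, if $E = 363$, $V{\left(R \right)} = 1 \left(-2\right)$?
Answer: $-726$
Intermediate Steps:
$V{\left(R \right)} = -2$
$b{\left(V{\left(6 \right)},13 \right)} E = \left(-2\right) 363 = -726$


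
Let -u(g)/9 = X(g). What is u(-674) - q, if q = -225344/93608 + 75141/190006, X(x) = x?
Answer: 13490769273763/2223260206 ≈ 6068.0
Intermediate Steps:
q = -4472864167/2223260206 (q = -225344*1/93608 + 75141*(1/190006) = -28168/11701 + 75141/190006 = -4472864167/2223260206 ≈ -2.0118)
u(g) = -9*g
u(-674) - q = -9*(-674) - 1*(-4472864167/2223260206) = 6066 + 4472864167/2223260206 = 13490769273763/2223260206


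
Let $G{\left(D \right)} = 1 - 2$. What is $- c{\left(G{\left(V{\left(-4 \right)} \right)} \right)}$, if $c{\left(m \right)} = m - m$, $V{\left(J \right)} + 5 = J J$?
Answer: $0$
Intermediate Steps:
$V{\left(J \right)} = -5 + J^{2}$ ($V{\left(J \right)} = -5 + J J = -5 + J^{2}$)
$G{\left(D \right)} = -1$ ($G{\left(D \right)} = 1 - 2 = -1$)
$c{\left(m \right)} = 0$
$- c{\left(G{\left(V{\left(-4 \right)} \right)} \right)} = \left(-1\right) 0 = 0$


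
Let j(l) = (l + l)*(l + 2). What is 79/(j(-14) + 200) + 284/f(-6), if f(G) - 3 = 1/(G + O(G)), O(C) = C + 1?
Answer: 26203/268 ≈ 97.772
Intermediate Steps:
O(C) = 1 + C
j(l) = 2*l*(2 + l) (j(l) = (2*l)*(2 + l) = 2*l*(2 + l))
f(G) = 3 + 1/(1 + 2*G) (f(G) = 3 + 1/(G + (1 + G)) = 3 + 1/(1 + 2*G))
79/(j(-14) + 200) + 284/f(-6) = 79/(2*(-14)*(2 - 14) + 200) + 284/((2*(2 + 3*(-6))/(1 + 2*(-6)))) = 79/(2*(-14)*(-12) + 200) + 284/((2*(2 - 18)/(1 - 12))) = 79/(336 + 200) + 284/((2*(-16)/(-11))) = 79/536 + 284/((2*(-1/11)*(-16))) = 79*(1/536) + 284/(32/11) = 79/536 + 284*(11/32) = 79/536 + 781/8 = 26203/268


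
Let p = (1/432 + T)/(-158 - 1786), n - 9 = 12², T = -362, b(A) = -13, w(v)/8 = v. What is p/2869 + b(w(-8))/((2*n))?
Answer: -1737470321/40959955584 ≈ -0.042419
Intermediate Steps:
w(v) = 8*v
n = 153 (n = 9 + 12² = 9 + 144 = 153)
p = 156383/839808 (p = (1/432 - 362)/(-158 - 1786) = (1/432 - 362)/(-1944) = -156383/432*(-1/1944) = 156383/839808 ≈ 0.18621)
p/2869 + b(w(-8))/((2*n)) = (156383/839808)/2869 - 13/(2*153) = (156383/839808)*(1/2869) - 13/306 = 156383/2409409152 - 13*1/306 = 156383/2409409152 - 13/306 = -1737470321/40959955584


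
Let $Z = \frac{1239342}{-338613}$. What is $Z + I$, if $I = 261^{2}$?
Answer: $\frac{7688472277}{112871} \approx 68117.0$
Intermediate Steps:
$I = 68121$
$Z = - \frac{413114}{112871}$ ($Z = 1239342 \left(- \frac{1}{338613}\right) = - \frac{413114}{112871} \approx -3.6601$)
$Z + I = - \frac{413114}{112871} + 68121 = \frac{7688472277}{112871}$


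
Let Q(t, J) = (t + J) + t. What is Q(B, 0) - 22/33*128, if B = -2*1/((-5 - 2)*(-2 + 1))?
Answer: -1804/21 ≈ -85.905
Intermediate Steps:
B = -2/7 (B = -2/((-1*(-7))) = -2/7 ≈ -0.28571)
Q(t, J) = J + 2*t (Q(t, J) = (J + t) + t = J + 2*t)
Q(B, 0) - 22/33*128 = (0 + 2*(-2/7)) - 22/33*128 = (0 - 4/7) - 22*1/33*128 = -4/7 - ⅔*128 = -4/7 - 256/3 = -1804/21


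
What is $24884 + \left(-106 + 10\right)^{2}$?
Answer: $34100$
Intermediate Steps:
$24884 + \left(-106 + 10\right)^{2} = 24884 + \left(-96\right)^{2} = 24884 + 9216 = 34100$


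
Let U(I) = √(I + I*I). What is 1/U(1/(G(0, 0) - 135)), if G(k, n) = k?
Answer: -135*I*√134/134 ≈ -11.662*I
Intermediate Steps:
U(I) = √(I + I²)
1/U(1/(G(0, 0) - 135)) = 1/(√((1 + 1/(0 - 135))/(0 - 135))) = 1/(√((1 + 1/(-135))/(-135))) = 1/(√(-(1 - 1/135)/135)) = 1/(√(-1/135*134/135)) = 1/(√(-134/18225)) = 1/(I*√134/135) = -135*I*√134/134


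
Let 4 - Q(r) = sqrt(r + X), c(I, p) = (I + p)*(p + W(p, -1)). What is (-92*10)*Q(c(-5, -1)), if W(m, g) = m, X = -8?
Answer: -1840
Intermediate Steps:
c(I, p) = 2*p*(I + p) (c(I, p) = (I + p)*(p + p) = (I + p)*(2*p) = 2*p*(I + p))
Q(r) = 4 - sqrt(-8 + r) (Q(r) = 4 - sqrt(r - 8) = 4 - sqrt(-8 + r))
(-92*10)*Q(c(-5, -1)) = (-92*10)*(4 - sqrt(-8 + 2*(-1)*(-5 - 1))) = -920*(4 - sqrt(-8 + 2*(-1)*(-6))) = -920*(4 - sqrt(-8 + 12)) = -920*(4 - sqrt(4)) = -920*(4 - 1*2) = -920*(4 - 2) = -920*2 = -1840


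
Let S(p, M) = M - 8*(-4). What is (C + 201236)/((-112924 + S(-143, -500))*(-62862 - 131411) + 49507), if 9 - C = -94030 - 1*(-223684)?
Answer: 71591/22029053523 ≈ 3.2498e-6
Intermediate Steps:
C = -129645 (C = 9 - (-94030 - 1*(-223684)) = 9 - (-94030 + 223684) = 9 - 1*129654 = 9 - 129654 = -129645)
S(p, M) = 32 + M (S(p, M) = M - 1*(-32) = M + 32 = 32 + M)
(C + 201236)/((-112924 + S(-143, -500))*(-62862 - 131411) + 49507) = (-129645 + 201236)/((-112924 + (32 - 500))*(-62862 - 131411) + 49507) = 71591/((-112924 - 468)*(-194273) + 49507) = 71591/(-113392*(-194273) + 49507) = 71591/(22029004016 + 49507) = 71591/22029053523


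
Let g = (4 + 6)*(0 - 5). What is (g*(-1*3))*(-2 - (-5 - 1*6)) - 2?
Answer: 1348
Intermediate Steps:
g = -50 (g = 10*(-5) = -50)
(g*(-1*3))*(-2 - (-5 - 1*6)) - 2 = (-(-50)*3)*(-2 - (-5 - 1*6)) - 2 = (-50*(-3))*(-2 - (-5 - 6)) - 2 = 150*(-2 - 1*(-11)) - 2 = 150*(-2 + 11) - 2 = 150*9 - 2 = 1350 - 2 = 1348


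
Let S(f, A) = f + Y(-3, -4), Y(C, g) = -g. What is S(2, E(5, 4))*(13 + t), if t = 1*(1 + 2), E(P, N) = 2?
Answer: 96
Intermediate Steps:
t = 3 (t = 1*3 = 3)
S(f, A) = 4 + f (S(f, A) = f - 1*(-4) = f + 4 = 4 + f)
S(2, E(5, 4))*(13 + t) = (4 + 2)*(13 + 3) = 6*16 = 96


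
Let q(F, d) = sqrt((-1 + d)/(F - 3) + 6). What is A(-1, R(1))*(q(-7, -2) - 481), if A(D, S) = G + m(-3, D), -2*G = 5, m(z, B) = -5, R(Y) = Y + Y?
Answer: 7215/2 - 9*sqrt(70)/4 ≈ 3588.7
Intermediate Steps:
R(Y) = 2*Y
G = -5/2 (G = -1/2*5 = -5/2 ≈ -2.5000)
A(D, S) = -15/2 (A(D, S) = -5/2 - 5 = -15/2)
q(F, d) = sqrt(6 + (-1 + d)/(-3 + F)) (q(F, d) = sqrt((-1 + d)/(-3 + F) + 6) = sqrt(6 + (-1 + d)/(-3 + F)))
A(-1, R(1))*(q(-7, -2) - 481) = -15*(sqrt((-19 - 2 + 6*(-7))/(-3 - 7)) - 481)/2 = -15*(sqrt((-19 - 2 - 42)/(-10)) - 481)/2 = -15*(sqrt(-1/10*(-63)) - 481)/2 = -15*(sqrt(63/10) - 481)/2 = -15*(3*sqrt(70)/10 - 481)/2 = -15*(-481 + 3*sqrt(70)/10)/2 = 7215/2 - 9*sqrt(70)/4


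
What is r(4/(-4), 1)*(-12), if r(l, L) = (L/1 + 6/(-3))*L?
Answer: 12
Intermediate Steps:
r(l, L) = L*(-2 + L) (r(l, L) = (L*1 + 6*(-1/3))*L = (L - 2)*L = (-2 + L)*L = L*(-2 + L))
r(4/(-4), 1)*(-12) = (1*(-2 + 1))*(-12) = (1*(-1))*(-12) = -1*(-12) = 12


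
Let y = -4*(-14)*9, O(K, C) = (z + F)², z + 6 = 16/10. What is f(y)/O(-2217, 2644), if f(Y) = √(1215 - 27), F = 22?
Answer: 75*√33/3872 ≈ 0.11127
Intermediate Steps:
z = -22/5 (z = -6 + 16/10 = -6 + 16*(⅒) = -6 + 8/5 = -22/5 ≈ -4.4000)
O(K, C) = 7744/25 (O(K, C) = (-22/5 + 22)² = (88/5)² = 7744/25)
y = 504 (y = 56*9 = 504)
f(Y) = 6*√33 (f(Y) = √1188 = 6*√33)
f(y)/O(-2217, 2644) = (6*√33)/(7744/25) = (6*√33)*(25/7744) = 75*√33/3872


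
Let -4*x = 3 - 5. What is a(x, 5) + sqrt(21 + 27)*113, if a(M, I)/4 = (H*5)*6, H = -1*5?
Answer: -600 + 452*sqrt(3) ≈ 182.89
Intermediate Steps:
x = 1/2 (x = -(3 - 5)/4 = -1/4*(-2) = 1/2 ≈ 0.50000)
H = -5
a(M, I) = -600 (a(M, I) = 4*(-5*5*6) = 4*(-25*6) = 4*(-150) = -600)
a(x, 5) + sqrt(21 + 27)*113 = -600 + sqrt(21 + 27)*113 = -600 + sqrt(48)*113 = -600 + (4*sqrt(3))*113 = -600 + 452*sqrt(3)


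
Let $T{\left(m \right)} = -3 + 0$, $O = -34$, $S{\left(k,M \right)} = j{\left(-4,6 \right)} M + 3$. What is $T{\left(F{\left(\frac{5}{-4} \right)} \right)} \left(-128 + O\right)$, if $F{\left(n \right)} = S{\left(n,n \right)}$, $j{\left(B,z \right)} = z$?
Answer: $486$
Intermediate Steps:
$S{\left(k,M \right)} = 3 + 6 M$ ($S{\left(k,M \right)} = 6 M + 3 = 3 + 6 M$)
$F{\left(n \right)} = 3 + 6 n$
$T{\left(m \right)} = -3$
$T{\left(F{\left(\frac{5}{-4} \right)} \right)} \left(-128 + O\right) = - 3 \left(-128 - 34\right) = \left(-3\right) \left(-162\right) = 486$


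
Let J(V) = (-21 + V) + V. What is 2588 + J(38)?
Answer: 2643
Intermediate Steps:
J(V) = -21 + 2*V
2588 + J(38) = 2588 + (-21 + 2*38) = 2588 + (-21 + 76) = 2588 + 55 = 2643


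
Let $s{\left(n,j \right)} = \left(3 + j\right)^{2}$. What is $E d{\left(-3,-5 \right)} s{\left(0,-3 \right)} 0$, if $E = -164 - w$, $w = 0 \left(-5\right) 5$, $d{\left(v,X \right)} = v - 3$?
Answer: $0$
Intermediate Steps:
$d{\left(v,X \right)} = -3 + v$
$w = 0$ ($w = 0 \cdot 5 = 0$)
$E = -164$ ($E = -164 - 0 = -164 + 0 = -164$)
$E d{\left(-3,-5 \right)} s{\left(0,-3 \right)} 0 = - 164 \left(-3 - 3\right) \left(3 - 3\right)^{2} \cdot 0 = - 164 - 6 \cdot 0^{2} \cdot 0 = - 164 \left(-6\right) 0 \cdot 0 = - 164 \cdot 0 \cdot 0 = \left(-164\right) 0 = 0$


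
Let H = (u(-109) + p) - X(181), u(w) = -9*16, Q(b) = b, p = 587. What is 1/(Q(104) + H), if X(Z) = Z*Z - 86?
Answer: -1/32128 ≈ -3.1125e-5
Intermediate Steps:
u(w) = -144
X(Z) = -86 + Z**2 (X(Z) = Z**2 - 86 = -86 + Z**2)
H = -32232 (H = (-144 + 587) - (-86 + 181**2) = 443 - (-86 + 32761) = 443 - 1*32675 = 443 - 32675 = -32232)
1/(Q(104) + H) = 1/(104 - 32232) = 1/(-32128) = -1/32128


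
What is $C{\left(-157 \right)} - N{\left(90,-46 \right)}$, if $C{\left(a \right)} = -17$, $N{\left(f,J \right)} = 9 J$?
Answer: $397$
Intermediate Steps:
$C{\left(-157 \right)} - N{\left(90,-46 \right)} = -17 - 9 \left(-46\right) = -17 - -414 = -17 + 414 = 397$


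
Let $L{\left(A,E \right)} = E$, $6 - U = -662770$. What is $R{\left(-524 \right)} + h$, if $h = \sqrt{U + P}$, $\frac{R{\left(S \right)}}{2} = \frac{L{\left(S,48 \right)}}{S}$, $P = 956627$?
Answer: $- \frac{24}{131} + \sqrt{1619403} \approx 1272.4$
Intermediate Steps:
$U = 662776$ ($U = 6 - -662770 = 6 + 662770 = 662776$)
$R{\left(S \right)} = \frac{96}{S}$ ($R{\left(S \right)} = 2 \frac{48}{S} = \frac{96}{S}$)
$h = \sqrt{1619403}$ ($h = \sqrt{662776 + 956627} = \sqrt{1619403} \approx 1272.6$)
$R{\left(-524 \right)} + h = \frac{96}{-524} + \sqrt{1619403} = 96 \left(- \frac{1}{524}\right) + \sqrt{1619403} = - \frac{24}{131} + \sqrt{1619403}$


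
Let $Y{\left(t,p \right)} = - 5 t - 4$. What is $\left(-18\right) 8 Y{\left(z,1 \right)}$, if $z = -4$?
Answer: $-2304$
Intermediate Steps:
$Y{\left(t,p \right)} = -4 - 5 t$
$\left(-18\right) 8 Y{\left(z,1 \right)} = \left(-18\right) 8 \left(-4 - -20\right) = - 144 \left(-4 + 20\right) = \left(-144\right) 16 = -2304$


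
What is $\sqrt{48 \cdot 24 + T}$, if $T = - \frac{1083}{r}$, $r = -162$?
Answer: $\frac{\sqrt{375414}}{18} \approx 34.039$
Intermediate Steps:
$T = \frac{361}{54}$ ($T = - \frac{1083}{-162} = \left(-1083\right) \left(- \frac{1}{162}\right) = \frac{361}{54} \approx 6.6852$)
$\sqrt{48 \cdot 24 + T} = \sqrt{48 \cdot 24 + \frac{361}{54}} = \sqrt{1152 + \frac{361}{54}} = \sqrt{\frac{62569}{54}} = \frac{\sqrt{375414}}{18}$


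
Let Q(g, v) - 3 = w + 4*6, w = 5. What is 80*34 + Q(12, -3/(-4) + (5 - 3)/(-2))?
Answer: 2752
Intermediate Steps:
Q(g, v) = 32 (Q(g, v) = 3 + (5 + 4*6) = 3 + (5 + 24) = 3 + 29 = 32)
80*34 + Q(12, -3/(-4) + (5 - 3)/(-2)) = 80*34 + 32 = 2720 + 32 = 2752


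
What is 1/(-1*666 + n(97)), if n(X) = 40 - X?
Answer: -1/723 ≈ -0.0013831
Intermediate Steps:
1/(-1*666 + n(97)) = 1/(-1*666 + (40 - 1*97)) = 1/(-666 + (40 - 97)) = 1/(-666 - 57) = 1/(-723) = -1/723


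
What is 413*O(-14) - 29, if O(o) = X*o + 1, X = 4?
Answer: -22744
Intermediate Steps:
O(o) = 1 + 4*o (O(o) = 4*o + 1 = 1 + 4*o)
413*O(-14) - 29 = 413*(1 + 4*(-14)) - 29 = 413*(1 - 56) - 29 = 413*(-55) - 29 = -22715 - 29 = -22744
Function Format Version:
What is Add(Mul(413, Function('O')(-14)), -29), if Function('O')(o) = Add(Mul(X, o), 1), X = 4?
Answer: -22744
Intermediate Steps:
Function('O')(o) = Add(1, Mul(4, o)) (Function('O')(o) = Add(Mul(4, o), 1) = Add(1, Mul(4, o)))
Add(Mul(413, Function('O')(-14)), -29) = Add(Mul(413, Add(1, Mul(4, -14))), -29) = Add(Mul(413, Add(1, -56)), -29) = Add(Mul(413, -55), -29) = Add(-22715, -29) = -22744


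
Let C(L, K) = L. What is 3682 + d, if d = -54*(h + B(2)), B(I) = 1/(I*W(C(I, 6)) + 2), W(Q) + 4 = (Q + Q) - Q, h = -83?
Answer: 8191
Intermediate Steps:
W(Q) = -4 + Q (W(Q) = -4 + ((Q + Q) - Q) = -4 + (2*Q - Q) = -4 + Q)
B(I) = 1/(2 + I*(-4 + I)) (B(I) = 1/(I*(-4 + I) + 2) = 1/(2 + I*(-4 + I)))
d = 4509 (d = -54*(-83 + 1/(2 + 2*(-4 + 2))) = -54*(-83 + 1/(2 + 2*(-2))) = -54*(-83 + 1/(2 - 4)) = -54*(-83 + 1/(-2)) = -54*(-83 - ½) = -54*(-167/2) = 4509)
3682 + d = 3682 + 4509 = 8191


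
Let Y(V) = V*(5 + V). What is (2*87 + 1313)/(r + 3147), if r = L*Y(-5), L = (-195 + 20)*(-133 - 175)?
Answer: 1487/3147 ≈ 0.47251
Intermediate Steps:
L = 53900 (L = -175*(-308) = 53900)
r = 0 (r = 53900*(-5*(5 - 5)) = 53900*(-5*0) = 53900*0 = 0)
(2*87 + 1313)/(r + 3147) = (2*87 + 1313)/(0 + 3147) = (174 + 1313)/3147 = 1487*(1/3147) = 1487/3147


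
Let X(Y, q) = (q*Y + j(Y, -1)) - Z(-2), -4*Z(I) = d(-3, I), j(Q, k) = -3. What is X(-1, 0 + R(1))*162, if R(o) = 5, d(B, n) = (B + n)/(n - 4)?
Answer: -5049/4 ≈ -1262.3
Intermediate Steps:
d(B, n) = (B + n)/(-4 + n)
Z(I) = -(-3 + I)/(4*(-4 + I))
X(Y, q) = -67/24 + Y*q (X(Y, q) = (q*Y - 3) - (3 - 1*(-2))/(4*(-4 - 2)) = (Y*q - 3) - (3 + 2)/(4*(-6)) = (-3 + Y*q) - (-1)*5/(4*6) = (-3 + Y*q) - 1*(-5/24) = (-3 + Y*q) + 5/24 = -67/24 + Y*q)
X(-1, 0 + R(1))*162 = (-67/24 - (0 + 5))*162 = (-67/24 - 1*5)*162 = (-67/24 - 5)*162 = -187/24*162 = -5049/4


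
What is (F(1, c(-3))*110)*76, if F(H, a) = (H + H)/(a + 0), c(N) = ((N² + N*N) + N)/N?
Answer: -3344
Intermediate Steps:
c(N) = (N + 2*N²)/N (c(N) = ((N² + N²) + N)/N = (2*N² + N)/N = (N + 2*N²)/N)
F(H, a) = 2*H/a (F(H, a) = (2*H)/a = 2*H/a)
(F(1, c(-3))*110)*76 = ((2*1/(1 + 2*(-3)))*110)*76 = ((2*1/(1 - 6))*110)*76 = ((2*1/(-5))*110)*76 = ((2*1*(-⅕))*110)*76 = -⅖*110*76 = -44*76 = -3344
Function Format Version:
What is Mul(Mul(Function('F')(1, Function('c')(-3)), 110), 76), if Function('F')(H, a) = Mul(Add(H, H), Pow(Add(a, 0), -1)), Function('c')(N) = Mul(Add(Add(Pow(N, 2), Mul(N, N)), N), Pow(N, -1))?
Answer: -3344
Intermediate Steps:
Function('c')(N) = Mul(Pow(N, -1), Add(N, Mul(2, Pow(N, 2)))) (Function('c')(N) = Mul(Add(Add(Pow(N, 2), Pow(N, 2)), N), Pow(N, -1)) = Mul(Add(Mul(2, Pow(N, 2)), N), Pow(N, -1)) = Mul(Add(N, Mul(2, Pow(N, 2))), Pow(N, -1)) = Mul(Pow(N, -1), Add(N, Mul(2, Pow(N, 2)))))
Function('F')(H, a) = Mul(2, H, Pow(a, -1)) (Function('F')(H, a) = Mul(Mul(2, H), Pow(a, -1)) = Mul(2, H, Pow(a, -1)))
Mul(Mul(Function('F')(1, Function('c')(-3)), 110), 76) = Mul(Mul(Mul(2, 1, Pow(Add(1, Mul(2, -3)), -1)), 110), 76) = Mul(Mul(Mul(2, 1, Pow(Add(1, -6), -1)), 110), 76) = Mul(Mul(Mul(2, 1, Pow(-5, -1)), 110), 76) = Mul(Mul(Mul(2, 1, Rational(-1, 5)), 110), 76) = Mul(Mul(Rational(-2, 5), 110), 76) = Mul(-44, 76) = -3344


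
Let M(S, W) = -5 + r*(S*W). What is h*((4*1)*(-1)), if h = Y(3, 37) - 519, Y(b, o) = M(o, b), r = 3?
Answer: 764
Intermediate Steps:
M(S, W) = -5 + 3*S*W (M(S, W) = -5 + 3*(S*W) = -5 + 3*S*W)
Y(b, o) = -5 + 3*b*o (Y(b, o) = -5 + 3*o*b = -5 + 3*b*o)
h = -191 (h = (-5 + 3*3*37) - 519 = (-5 + 333) - 519 = 328 - 519 = -191)
h*((4*1)*(-1)) = -191*4*1*(-1) = -764*(-1) = -191*(-4) = 764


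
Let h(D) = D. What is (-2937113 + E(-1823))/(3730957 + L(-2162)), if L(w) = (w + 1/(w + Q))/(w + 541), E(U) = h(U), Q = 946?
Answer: -5793042551296/7354226286145 ≈ -0.78772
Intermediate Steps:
E(U) = U
L(w) = (w + 1/(946 + w))/(541 + w) (L(w) = (w + 1/(w + 946))/(w + 541) = (w + 1/(946 + w))/(541 + w))
(-2937113 + E(-1823))/(3730957 + L(-2162)) = (-2937113 - 1823)/(3730957 + (1 + (-2162)² + 946*(-2162))/(511786 + (-2162)² + 1487*(-2162))) = -2938936/(3730957 + (1 + 4674244 - 2045252)/(511786 + 4674244 - 3214894)) = -2938936/(3730957 + 2628993/1971136) = -2938936/7354226286145/1971136 = -2938936*1971136/7354226286145 = -5793042551296/7354226286145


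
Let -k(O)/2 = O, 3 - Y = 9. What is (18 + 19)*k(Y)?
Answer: 444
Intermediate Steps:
Y = -6 (Y = 3 - 1*9 = 3 - 9 = -6)
k(O) = -2*O
(18 + 19)*k(Y) = (18 + 19)*(-2*(-6)) = 37*12 = 444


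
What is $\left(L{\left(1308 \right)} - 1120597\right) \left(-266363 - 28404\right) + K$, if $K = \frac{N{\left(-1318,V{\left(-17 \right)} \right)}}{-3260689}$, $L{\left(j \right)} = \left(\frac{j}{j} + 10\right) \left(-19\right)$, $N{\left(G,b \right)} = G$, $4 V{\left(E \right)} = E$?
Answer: $\frac{1077255417871218496}{3260689} \approx 3.3038 \cdot 10^{11}$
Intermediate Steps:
$V{\left(E \right)} = \frac{E}{4}$
$L{\left(j \right)} = -209$ ($L{\left(j \right)} = \left(1 + 10\right) \left(-19\right) = 11 \left(-19\right) = -209$)
$K = \frac{1318}{3260689}$ ($K = - \frac{1318}{-3260689} = \left(-1318\right) \left(- \frac{1}{3260689}\right) = \frac{1318}{3260689} \approx 0.00040421$)
$\left(L{\left(1308 \right)} - 1120597\right) \left(-266363 - 28404\right) + K = \left(-209 - 1120597\right) \left(-266363 - 28404\right) + \frac{1318}{3260689} = \left(-1120806\right) \left(-294767\right) + \frac{1318}{3260689} = 330376622202 + \frac{1318}{3260689} = \frac{1077255417871218496}{3260689}$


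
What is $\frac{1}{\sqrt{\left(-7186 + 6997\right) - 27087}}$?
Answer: $- \frac{i \sqrt{6819}}{13638} \approx - 0.0060549 i$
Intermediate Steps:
$\frac{1}{\sqrt{\left(-7186 + 6997\right) - 27087}} = \frac{1}{\sqrt{-189 - 27087}} = \frac{1}{\sqrt{-27276}} = \frac{1}{2 i \sqrt{6819}} = - \frac{i \sqrt{6819}}{13638}$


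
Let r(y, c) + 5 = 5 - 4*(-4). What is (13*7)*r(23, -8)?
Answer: 1456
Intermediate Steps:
r(y, c) = 16 (r(y, c) = -5 + (5 - 4*(-4)) = -5 + (5 + 16) = -5 + 21 = 16)
(13*7)*r(23, -8) = (13*7)*16 = 91*16 = 1456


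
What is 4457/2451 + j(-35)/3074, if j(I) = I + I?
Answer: 6764624/3767187 ≈ 1.7957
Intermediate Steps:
j(I) = 2*I
4457/2451 + j(-35)/3074 = 4457/2451 + (2*(-35))/3074 = 4457*(1/2451) - 70*1/3074 = 4457/2451 - 35/1537 = 6764624/3767187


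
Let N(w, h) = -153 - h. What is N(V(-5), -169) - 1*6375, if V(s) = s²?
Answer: -6359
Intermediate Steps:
N(V(-5), -169) - 1*6375 = (-153 - 1*(-169)) - 1*6375 = (-153 + 169) - 6375 = 16 - 6375 = -6359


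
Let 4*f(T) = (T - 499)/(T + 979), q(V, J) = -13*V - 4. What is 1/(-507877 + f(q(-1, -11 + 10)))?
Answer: -1976/1003565197 ≈ -1.9690e-6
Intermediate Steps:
q(V, J) = -4 - 13*V
f(T) = (-499 + T)/(4*(979 + T)) (f(T) = ((T - 499)/(T + 979))/4 = ((-499 + T)/(979 + T))/4 = (-499 + T)/(4*(979 + T)))
1/(-507877 + f(q(-1, -11 + 10))) = 1/(-507877 + (-499 + (-4 - 13*(-1)))/(4*(979 + (-4 - 13*(-1))))) = 1/(-507877 + (-499 + (-4 + 13))/(4*(979 + (-4 + 13)))) = 1/(-507877 + (-499 + 9)/(4*(979 + 9))) = 1/(-507877 + (¼)*(-490)/988) = 1/(-507877 + (¼)*(1/988)*(-490)) = 1/(-507877 - 245/1976) = 1/(-1003565197/1976) = -1976/1003565197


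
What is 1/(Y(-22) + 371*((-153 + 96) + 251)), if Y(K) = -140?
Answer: 1/71834 ≈ 1.3921e-5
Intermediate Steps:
1/(Y(-22) + 371*((-153 + 96) + 251)) = 1/(-140 + 371*((-153 + 96) + 251)) = 1/(-140 + 371*(-57 + 251)) = 1/(-140 + 371*194) = 1/(-140 + 71974) = 1/71834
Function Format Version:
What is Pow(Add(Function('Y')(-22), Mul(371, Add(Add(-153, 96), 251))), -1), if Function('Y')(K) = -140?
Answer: Rational(1, 71834) ≈ 1.3921e-5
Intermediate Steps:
Pow(Add(Function('Y')(-22), Mul(371, Add(Add(-153, 96), 251))), -1) = Pow(Add(-140, Mul(371, Add(Add(-153, 96), 251))), -1) = Pow(Add(-140, Mul(371, Add(-57, 251))), -1) = Pow(Add(-140, Mul(371, 194)), -1) = Pow(Add(-140, 71974), -1) = Pow(71834, -1) = Rational(1, 71834)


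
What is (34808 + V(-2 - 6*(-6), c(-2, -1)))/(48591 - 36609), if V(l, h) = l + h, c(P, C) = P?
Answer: 17420/5991 ≈ 2.9077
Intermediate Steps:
V(l, h) = h + l
(34808 + V(-2 - 6*(-6), c(-2, -1)))/(48591 - 36609) = (34808 + (-2 + (-2 - 6*(-6))))/(48591 - 36609) = (34808 + (-2 + (-2 + 36)))/11982 = (34808 + (-2 + 34))*(1/11982) = (34808 + 32)*(1/11982) = 34840*(1/11982) = 17420/5991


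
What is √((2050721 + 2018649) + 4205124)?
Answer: √8274494 ≈ 2876.5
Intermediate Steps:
√((2050721 + 2018649) + 4205124) = √(4069370 + 4205124) = √8274494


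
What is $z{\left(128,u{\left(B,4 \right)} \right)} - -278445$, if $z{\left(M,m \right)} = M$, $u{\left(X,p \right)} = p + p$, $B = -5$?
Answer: $278573$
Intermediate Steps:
$u{\left(X,p \right)} = 2 p$
$z{\left(128,u{\left(B,4 \right)} \right)} - -278445 = 128 - -278445 = 128 + 278445 = 278573$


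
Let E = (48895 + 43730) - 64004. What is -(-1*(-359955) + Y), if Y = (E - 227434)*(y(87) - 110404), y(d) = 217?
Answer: -21906967986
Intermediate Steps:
E = 28621 (E = 92625 - 64004 = 28621)
Y = 21906608031 (Y = (28621 - 227434)*(217 - 110404) = -198813*(-110187) = 21906608031)
-(-1*(-359955) + Y) = -(-1*(-359955) + 21906608031) = -(359955 + 21906608031) = -1*21906967986 = -21906967986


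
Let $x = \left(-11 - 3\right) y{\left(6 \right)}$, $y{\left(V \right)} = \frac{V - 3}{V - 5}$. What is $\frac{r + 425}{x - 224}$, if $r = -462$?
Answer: $\frac{37}{266} \approx 0.1391$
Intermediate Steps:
$y{\left(V \right)} = \frac{-3 + V}{-5 + V}$
$x = -42$ ($x = \left(-11 - 3\right) \frac{-3 + 6}{-5 + 6} = - 14 \cdot 1^{-1} \cdot 3 = - 14 \cdot 1 \cdot 3 = \left(-14\right) 3 = -42$)
$\frac{r + 425}{x - 224} = \frac{-462 + 425}{-42 - 224} = - \frac{37}{-266} = \left(-37\right) \left(- \frac{1}{266}\right) = \frac{37}{266}$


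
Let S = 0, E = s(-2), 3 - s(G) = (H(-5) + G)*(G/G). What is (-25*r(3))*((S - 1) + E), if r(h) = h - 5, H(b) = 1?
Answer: 150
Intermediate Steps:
s(G) = 2 - G (s(G) = 3 - (1 + G)*G/G = 3 - (1 + G) = 3 + (-1 - G) = 2 - G)
E = 4 (E = 2 - 1*(-2) = 2 + 2 = 4)
r(h) = -5 + h
(-25*r(3))*((S - 1) + E) = (-25*(-5 + 3))*((0 - 1) + 4) = (-25*(-2))*(-1 + 4) = 50*3 = 150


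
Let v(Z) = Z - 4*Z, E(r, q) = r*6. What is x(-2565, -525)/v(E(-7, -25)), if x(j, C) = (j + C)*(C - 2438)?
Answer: 1525945/21 ≈ 72664.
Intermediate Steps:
E(r, q) = 6*r
x(j, C) = (-2438 + C)*(C + j) (x(j, C) = (C + j)*(-2438 + C) = (-2438 + C)*(C + j))
v(Z) = -3*Z
x(-2565, -525)/v(E(-7, -25)) = ((-525)² - 2438*(-525) - 2438*(-2565) - 525*(-2565))/((-18*(-7))) = (275625 + 1279950 + 6253470 + 1346625)/((-3*(-42))) = 9155670/126 = 9155670*(1/126) = 1525945/21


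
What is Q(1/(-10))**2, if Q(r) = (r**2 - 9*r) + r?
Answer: 6561/10000 ≈ 0.65610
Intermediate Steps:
Q(r) = r**2 - 8*r
Q(1/(-10))**2 = ((-8 + 1/(-10))/(-10))**2 = (-(-8 - 1/10)/10)**2 = (-1/10*(-81/10))**2 = (81/100)**2 = 6561/10000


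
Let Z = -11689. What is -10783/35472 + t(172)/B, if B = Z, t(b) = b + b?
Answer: -138244855/414632208 ≈ -0.33342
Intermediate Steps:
t(b) = 2*b
B = -11689
-10783/35472 + t(172)/B = -10783/35472 + (2*172)/(-11689) = -10783*1/35472 + 344*(-1/11689) = -10783/35472 - 344/11689 = -138244855/414632208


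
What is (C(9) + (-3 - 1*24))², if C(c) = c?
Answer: 324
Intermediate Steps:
(C(9) + (-3 - 1*24))² = (9 + (-3 - 1*24))² = (9 + (-3 - 24))² = (9 - 27)² = (-18)² = 324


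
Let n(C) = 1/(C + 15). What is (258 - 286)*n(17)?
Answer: -7/8 ≈ -0.87500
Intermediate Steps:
n(C) = 1/(15 + C)
(258 - 286)*n(17) = (258 - 286)/(15 + 17) = -28/32 = -28*1/32 = -7/8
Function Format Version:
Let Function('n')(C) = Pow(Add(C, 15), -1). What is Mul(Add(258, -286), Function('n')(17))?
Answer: Rational(-7, 8) ≈ -0.87500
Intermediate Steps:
Function('n')(C) = Pow(Add(15, C), -1)
Mul(Add(258, -286), Function('n')(17)) = Mul(Add(258, -286), Pow(Add(15, 17), -1)) = Mul(-28, Pow(32, -1)) = Mul(-28, Rational(1, 32)) = Rational(-7, 8)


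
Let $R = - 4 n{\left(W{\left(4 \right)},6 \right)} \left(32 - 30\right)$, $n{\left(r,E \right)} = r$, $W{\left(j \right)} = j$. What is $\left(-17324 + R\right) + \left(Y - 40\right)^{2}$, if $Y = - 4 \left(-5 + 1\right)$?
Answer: $-16780$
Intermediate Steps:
$Y = 16$ ($Y = \left(-4\right) \left(-4\right) = 16$)
$R = -32$ ($R = \left(-4\right) 4 \left(32 - 30\right) = \left(-16\right) 2 = -32$)
$\left(-17324 + R\right) + \left(Y - 40\right)^{2} = \left(-17324 - 32\right) + \left(16 - 40\right)^{2} = -17356 + \left(-24\right)^{2} = -17356 + 576 = -16780$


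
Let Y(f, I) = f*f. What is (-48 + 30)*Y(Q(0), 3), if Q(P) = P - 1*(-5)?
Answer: -450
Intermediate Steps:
Q(P) = 5 + P (Q(P) = P + 5 = 5 + P)
Y(f, I) = f**2
(-48 + 30)*Y(Q(0), 3) = (-48 + 30)*(5 + 0)**2 = -18*5**2 = -18*25 = -450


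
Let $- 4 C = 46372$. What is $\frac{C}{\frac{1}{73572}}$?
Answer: $-852920196$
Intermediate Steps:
$C = -11593$ ($C = \left(- \frac{1}{4}\right) 46372 = -11593$)
$\frac{C}{\frac{1}{73572}} = - \frac{11593}{\frac{1}{73572}} = - 11593 \frac{1}{\frac{1}{73572}} = \left(-11593\right) 73572 = -852920196$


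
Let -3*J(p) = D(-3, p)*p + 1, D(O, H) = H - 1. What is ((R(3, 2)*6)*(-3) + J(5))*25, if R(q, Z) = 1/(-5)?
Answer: -85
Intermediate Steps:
D(O, H) = -1 + H
R(q, Z) = -1/5
J(p) = -1/3 - p*(-1 + p)/3 (J(p) = -((-1 + p)*p + 1)/3 = -(p*(-1 + p) + 1)/3 = -(1 + p*(-1 + p))/3 = -1/3 - p*(-1 + p)/3)
((R(3, 2)*6)*(-3) + J(5))*25 = (-1/5*6*(-3) + (-1/3 - 1/3*5**2 + (1/3)*5))*25 = (-6/5*(-3) + (-1/3 - 1/3*25 + 5/3))*25 = (18/5 + (-1/3 - 25/3 + 5/3))*25 = (18/5 - 7)*25 = -17/5*25 = -85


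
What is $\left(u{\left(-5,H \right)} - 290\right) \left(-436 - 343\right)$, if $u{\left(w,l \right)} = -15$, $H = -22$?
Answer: $237595$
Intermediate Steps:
$\left(u{\left(-5,H \right)} - 290\right) \left(-436 - 343\right) = \left(-15 - 290\right) \left(-436 - 343\right) = \left(-305\right) \left(-779\right) = 237595$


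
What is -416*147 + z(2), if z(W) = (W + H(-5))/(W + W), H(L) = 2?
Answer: -61151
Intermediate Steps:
z(W) = (2 + W)/(2*W) (z(W) = (W + 2)/(W + W) = (2 + W)/((2*W)) = (2 + W)*(1/(2*W)) = (2 + W)/(2*W))
-416*147 + z(2) = -416*147 + (½)*(2 + 2)/2 = -61152 + (½)*(½)*4 = -61152 + 1 = -61151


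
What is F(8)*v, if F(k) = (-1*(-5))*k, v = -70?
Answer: -2800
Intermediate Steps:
F(k) = 5*k
F(8)*v = (5*8)*(-70) = 40*(-70) = -2800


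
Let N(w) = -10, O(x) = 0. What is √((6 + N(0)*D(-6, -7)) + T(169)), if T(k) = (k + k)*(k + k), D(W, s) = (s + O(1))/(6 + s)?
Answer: 2*√28545 ≈ 337.91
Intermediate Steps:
D(W, s) = s/(6 + s) (D(W, s) = (s + 0)/(6 + s) = s/(6 + s))
T(k) = 4*k² (T(k) = (2*k)*(2*k) = 4*k²)
√((6 + N(0)*D(-6, -7)) + T(169)) = √((6 - (-70)/(6 - 7)) + 4*169²) = √((6 - (-70)/(-1)) + 4*28561) = √((6 - (-70)*(-1)) + 114244) = √((6 - 10*7) + 114244) = √((6 - 70) + 114244) = √(-64 + 114244) = √114180 = 2*√28545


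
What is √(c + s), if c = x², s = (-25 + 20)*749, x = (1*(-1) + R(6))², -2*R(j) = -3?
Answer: I*√59919/4 ≈ 61.196*I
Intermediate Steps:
R(j) = 3/2 (R(j) = -½*(-3) = 3/2)
x = ¼ (x = (1*(-1) + 3/2)² = (-1 + 3/2)² = (½)² = ¼ ≈ 0.25000)
s = -3745 (s = -5*749 = -3745)
c = 1/16 (c = (¼)² = 1/16 ≈ 0.062500)
√(c + s) = √(1/16 - 3745) = √(-59919/16) = I*√59919/4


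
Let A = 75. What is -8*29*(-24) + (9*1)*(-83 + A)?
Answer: 5496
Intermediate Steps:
-8*29*(-24) + (9*1)*(-83 + A) = -8*29*(-24) + (9*1)*(-83 + 75) = -232*(-24) + 9*(-8) = 5568 - 72 = 5496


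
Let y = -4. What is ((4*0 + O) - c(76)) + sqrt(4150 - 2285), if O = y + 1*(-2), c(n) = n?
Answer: -82 + sqrt(1865) ≈ -38.814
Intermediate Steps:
O = -6 (O = -4 + 1*(-2) = -4 - 2 = -6)
((4*0 + O) - c(76)) + sqrt(4150 - 2285) = ((4*0 - 6) - 1*76) + sqrt(4150 - 2285) = ((0 - 6) - 76) + sqrt(1865) = (-6 - 76) + sqrt(1865) = -82 + sqrt(1865)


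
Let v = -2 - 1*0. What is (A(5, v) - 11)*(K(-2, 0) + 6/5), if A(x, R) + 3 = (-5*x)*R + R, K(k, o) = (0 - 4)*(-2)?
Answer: 1564/5 ≈ 312.80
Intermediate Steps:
K(k, o) = 8 (K(k, o) = -4*(-2) = 8)
v = -2 (v = -2 + 0 = -2)
A(x, R) = -3 + R - 5*R*x (A(x, R) = -3 + ((-5*x)*R + R) = -3 + (-5*R*x + R) = -3 + (R - 5*R*x) = -3 + R - 5*R*x)
(A(5, v) - 11)*(K(-2, 0) + 6/5) = ((-3 - 2 - 5*(-2)*5) - 11)*(8 + 6/5) = ((-3 - 2 + 50) - 11)*(8 + (1/5)*6) = (45 - 11)*(8 + 6/5) = 34*(46/5) = 1564/5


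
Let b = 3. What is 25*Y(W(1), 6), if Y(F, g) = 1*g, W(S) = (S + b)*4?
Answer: 150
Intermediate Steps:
W(S) = 12 + 4*S (W(S) = (S + 3)*4 = (3 + S)*4 = 12 + 4*S)
Y(F, g) = g
25*Y(W(1), 6) = 25*6 = 150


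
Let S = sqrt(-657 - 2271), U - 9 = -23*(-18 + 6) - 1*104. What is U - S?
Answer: 181 - 4*I*sqrt(183) ≈ 181.0 - 54.111*I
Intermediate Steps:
U = 181 (U = 9 + (-23*(-18 + 6) - 1*104) = 9 + (-23*(-12) - 104) = 9 + (276 - 104) = 9 + 172 = 181)
S = 4*I*sqrt(183) (S = sqrt(-2928) = 4*I*sqrt(183) ≈ 54.111*I)
U - S = 181 - 4*I*sqrt(183)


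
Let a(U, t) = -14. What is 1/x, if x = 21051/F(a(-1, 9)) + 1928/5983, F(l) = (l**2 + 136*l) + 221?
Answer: -8896721/123081197 ≈ -0.072283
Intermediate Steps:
F(l) = 221 + l**2 + 136*l
x = -123081197/8896721 (x = 21051/(221 + (-14)**2 + 136*(-14)) + 1928/5983 = 21051/(221 + 196 - 1904) + 1928*(1/5983) = 21051/(-1487) + 1928/5983 = 21051*(-1/1487) + 1928/5983 = -21051/1487 + 1928/5983 = -123081197/8896721 ≈ -13.834)
1/x = 1/(-123081197/8896721) = -8896721/123081197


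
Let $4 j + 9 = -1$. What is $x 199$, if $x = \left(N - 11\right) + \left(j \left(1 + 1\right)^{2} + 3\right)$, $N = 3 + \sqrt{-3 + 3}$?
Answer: $-2985$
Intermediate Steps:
$j = - \frac{5}{2}$ ($j = - \frac{9}{4} + \frac{1}{4} \left(-1\right) = - \frac{9}{4} - \frac{1}{4} = - \frac{5}{2} \approx -2.5$)
$N = 3$ ($N = 3 + \sqrt{0} = 3 + 0 = 3$)
$x = -15$ ($x = \left(3 - 11\right) + \left(- \frac{5 \left(1 + 1\right)^{2}}{2} + 3\right) = -8 + \left(- \frac{5 \cdot 2^{2}}{2} + 3\right) = -8 + \left(\left(- \frac{5}{2}\right) 4 + 3\right) = -8 + \left(-10 + 3\right) = -8 - 7 = -15$)
$x 199 = \left(-15\right) 199 = -2985$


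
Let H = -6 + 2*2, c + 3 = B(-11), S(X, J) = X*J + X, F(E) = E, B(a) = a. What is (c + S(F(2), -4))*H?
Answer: 40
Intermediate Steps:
S(X, J) = X + J*X (S(X, J) = J*X + X = X + J*X)
c = -14 (c = -3 - 11 = -14)
H = -2 (H = -6 + 4 = -2)
(c + S(F(2), -4))*H = (-14 + 2*(1 - 4))*(-2) = (-14 + 2*(-3))*(-2) = (-14 - 6)*(-2) = -20*(-2) = 40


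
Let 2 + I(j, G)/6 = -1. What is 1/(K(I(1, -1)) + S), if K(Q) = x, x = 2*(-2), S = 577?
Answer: 1/573 ≈ 0.0017452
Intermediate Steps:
x = -4
I(j, G) = -18 (I(j, G) = -12 + 6*(-1) = -12 - 6 = -18)
K(Q) = -4
1/(K(I(1, -1)) + S) = 1/(-4 + 577) = 1/573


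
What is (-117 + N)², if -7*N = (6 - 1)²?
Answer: 712336/49 ≈ 14537.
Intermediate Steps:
N = -25/7 (N = -(6 - 1)²/7 = -⅐*5² = -⅐*25 = -25/7 ≈ -3.5714)
(-117 + N)² = (-117 - 25/7)² = (-844/7)² = 712336/49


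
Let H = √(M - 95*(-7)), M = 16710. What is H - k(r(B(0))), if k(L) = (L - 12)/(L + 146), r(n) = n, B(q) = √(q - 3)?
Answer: 1749/21319 + 5*√695 - 158*I*√3/21319 ≈ 131.9 - 0.012837*I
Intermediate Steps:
B(q) = √(-3 + q)
H = 5*√695 (H = √(16710 - 95*(-7)) = √(16710 + 665) = √17375 = 5*√695 ≈ 131.81)
k(L) = (-12 + L)/(146 + L)
H - k(r(B(0))) = 5*√695 - (-12 + √(-3 + 0))/(146 + √(-3 + 0)) = 5*√695 - (-12 + √(-3))/(146 + √(-3)) = 5*√695 - (-12 + I*√3)/(146 + I*√3)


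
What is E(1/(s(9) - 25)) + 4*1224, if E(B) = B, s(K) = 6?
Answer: 93023/19 ≈ 4895.9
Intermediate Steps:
E(1/(s(9) - 25)) + 4*1224 = 1/(6 - 25) + 4*1224 = 1/(-19) + 4896 = -1/19 + 4896 = 93023/19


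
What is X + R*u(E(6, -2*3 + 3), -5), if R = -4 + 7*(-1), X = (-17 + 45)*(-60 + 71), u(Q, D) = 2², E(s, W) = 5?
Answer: 264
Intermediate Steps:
u(Q, D) = 4
X = 308 (X = 28*11 = 308)
R = -11 (R = -4 - 7 = -11)
X + R*u(E(6, -2*3 + 3), -5) = 308 - 11*4 = 308 - 44 = 264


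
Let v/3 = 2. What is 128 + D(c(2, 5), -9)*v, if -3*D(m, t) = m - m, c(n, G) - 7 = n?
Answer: 128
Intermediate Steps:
c(n, G) = 7 + n
v = 6 (v = 3*2 = 6)
D(m, t) = 0 (D(m, t) = -(m - m)/3 = -⅓*0 = 0)
128 + D(c(2, 5), -9)*v = 128 + 0*6 = 128 + 0 = 128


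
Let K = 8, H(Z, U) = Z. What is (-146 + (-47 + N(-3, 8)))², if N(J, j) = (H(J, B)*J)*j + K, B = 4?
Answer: 12769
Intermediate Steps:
N(J, j) = 8 + j*J² (N(J, j) = (J*J)*j + 8 = J²*j + 8 = j*J² + 8 = 8 + j*J²)
(-146 + (-47 + N(-3, 8)))² = (-146 + (-47 + (8 + 8*(-3)²)))² = (-146 + (-47 + (8 + 8*9)))² = (-146 + (-47 + (8 + 72)))² = (-146 + (-47 + 80))² = (-146 + 33)² = (-113)² = 12769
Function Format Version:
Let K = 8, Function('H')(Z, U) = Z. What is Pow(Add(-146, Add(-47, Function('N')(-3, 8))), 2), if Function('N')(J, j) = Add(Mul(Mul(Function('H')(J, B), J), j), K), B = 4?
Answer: 12769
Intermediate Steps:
Function('N')(J, j) = Add(8, Mul(j, Pow(J, 2))) (Function('N')(J, j) = Add(Mul(Mul(J, J), j), 8) = Add(Mul(Pow(J, 2), j), 8) = Add(Mul(j, Pow(J, 2)), 8) = Add(8, Mul(j, Pow(J, 2))))
Pow(Add(-146, Add(-47, Function('N')(-3, 8))), 2) = Pow(Add(-146, Add(-47, Add(8, Mul(8, Pow(-3, 2))))), 2) = Pow(Add(-146, Add(-47, Add(8, Mul(8, 9)))), 2) = Pow(Add(-146, Add(-47, Add(8, 72))), 2) = Pow(Add(-146, Add(-47, 80)), 2) = Pow(Add(-146, 33), 2) = Pow(-113, 2) = 12769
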